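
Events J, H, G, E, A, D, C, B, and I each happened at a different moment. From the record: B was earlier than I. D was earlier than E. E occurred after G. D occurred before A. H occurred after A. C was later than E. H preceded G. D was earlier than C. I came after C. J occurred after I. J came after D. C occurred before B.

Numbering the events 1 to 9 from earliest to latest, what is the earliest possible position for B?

7

A, C, D, E, G, and H must all come before B — 6 forced predecessors.
Nothing else is forced ahead of B, so its earliest slot is position 6 + 1 = 7.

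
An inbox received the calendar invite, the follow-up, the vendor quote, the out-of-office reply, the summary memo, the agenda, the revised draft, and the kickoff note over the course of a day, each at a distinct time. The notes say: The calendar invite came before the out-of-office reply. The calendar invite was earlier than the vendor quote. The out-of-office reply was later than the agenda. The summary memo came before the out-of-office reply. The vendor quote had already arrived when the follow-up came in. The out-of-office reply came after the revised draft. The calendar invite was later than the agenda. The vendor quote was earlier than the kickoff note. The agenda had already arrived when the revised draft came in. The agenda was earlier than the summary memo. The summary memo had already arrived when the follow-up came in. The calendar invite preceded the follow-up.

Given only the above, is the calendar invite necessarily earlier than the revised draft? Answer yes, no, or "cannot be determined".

cannot be determined

No chain of stated constraints runs from the calendar invite to the revised draft, and none runs from the revised draft to the calendar invite either.
So the relative order of the calendar invite and the revised draft is not fixed by the given facts.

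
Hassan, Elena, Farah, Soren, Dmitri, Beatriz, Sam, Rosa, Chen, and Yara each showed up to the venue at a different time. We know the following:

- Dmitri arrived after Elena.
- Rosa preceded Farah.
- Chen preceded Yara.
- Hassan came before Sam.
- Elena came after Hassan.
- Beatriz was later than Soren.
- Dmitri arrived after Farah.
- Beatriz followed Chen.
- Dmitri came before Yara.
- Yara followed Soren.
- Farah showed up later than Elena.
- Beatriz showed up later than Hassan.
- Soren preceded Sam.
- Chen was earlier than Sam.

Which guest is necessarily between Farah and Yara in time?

Dmitri

Tracing the constraints gives Farah → Dmitri → Yara, so Dmitri sits after Farah and before Yara.
No other guest is forced both after Farah and before Yara.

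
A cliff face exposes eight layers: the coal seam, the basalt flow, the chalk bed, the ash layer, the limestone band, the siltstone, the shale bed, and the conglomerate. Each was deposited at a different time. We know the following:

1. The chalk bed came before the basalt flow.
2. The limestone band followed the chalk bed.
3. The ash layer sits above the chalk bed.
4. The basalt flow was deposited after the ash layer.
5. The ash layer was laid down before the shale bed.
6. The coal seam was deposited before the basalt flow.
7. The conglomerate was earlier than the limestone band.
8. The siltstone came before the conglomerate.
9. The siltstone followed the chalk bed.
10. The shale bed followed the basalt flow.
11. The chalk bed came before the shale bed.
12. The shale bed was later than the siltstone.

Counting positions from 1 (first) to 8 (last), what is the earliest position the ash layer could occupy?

The chalk bed must come before the ash layer — 1 forced predecessor.
Nothing else is forced ahead of the ash layer, so its earliest slot is position 1 + 1 = 2.

2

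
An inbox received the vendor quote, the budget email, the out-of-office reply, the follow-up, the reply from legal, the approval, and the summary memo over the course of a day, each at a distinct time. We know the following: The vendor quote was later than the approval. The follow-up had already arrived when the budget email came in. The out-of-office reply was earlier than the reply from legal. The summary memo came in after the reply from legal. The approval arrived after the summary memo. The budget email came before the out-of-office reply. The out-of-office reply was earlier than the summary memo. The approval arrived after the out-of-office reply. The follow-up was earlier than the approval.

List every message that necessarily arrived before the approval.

Directly stated before the approval: the follow-up, the out-of-office reply, and the summary memo.
The budget email reaches the approval via the budget email → the out-of-office reply → the approval.
The reply from legal reaches the approval via the reply from legal → the summary memo → the approval.
No chain forces the vendor quote ahead of the approval.

the budget email, the follow-up, the out-of-office reply, the reply from legal, the summary memo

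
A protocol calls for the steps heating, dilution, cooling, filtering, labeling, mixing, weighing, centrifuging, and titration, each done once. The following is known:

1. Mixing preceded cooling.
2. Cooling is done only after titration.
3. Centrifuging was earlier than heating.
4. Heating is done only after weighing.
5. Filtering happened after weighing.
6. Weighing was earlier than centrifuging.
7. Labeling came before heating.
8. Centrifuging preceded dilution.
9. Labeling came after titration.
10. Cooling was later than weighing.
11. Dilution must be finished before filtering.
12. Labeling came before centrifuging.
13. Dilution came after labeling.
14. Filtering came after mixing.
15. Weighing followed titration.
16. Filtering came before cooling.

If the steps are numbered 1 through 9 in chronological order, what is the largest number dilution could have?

Dilution must come before cooling and filtering — 2 steps forced after it.
Everything else can be placed before dilution in some valid order, so dilution can sit as late as position 9 − 2 = 7.

7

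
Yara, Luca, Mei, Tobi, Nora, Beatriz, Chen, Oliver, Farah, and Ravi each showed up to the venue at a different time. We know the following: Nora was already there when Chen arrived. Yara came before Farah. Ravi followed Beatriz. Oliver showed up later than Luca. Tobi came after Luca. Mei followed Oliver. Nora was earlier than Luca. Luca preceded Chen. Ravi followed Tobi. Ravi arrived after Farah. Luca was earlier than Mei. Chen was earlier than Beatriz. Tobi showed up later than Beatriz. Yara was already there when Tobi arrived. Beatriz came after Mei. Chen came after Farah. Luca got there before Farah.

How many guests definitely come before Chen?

4

Directly stated before Chen: Farah, Luca, and Nora.
Yara reaches Chen via Yara → Farah → Chen.
No chain forces Tobi (or any of the others) ahead of Chen.
That's Farah, Luca, Nora, and Yara — 4 in all.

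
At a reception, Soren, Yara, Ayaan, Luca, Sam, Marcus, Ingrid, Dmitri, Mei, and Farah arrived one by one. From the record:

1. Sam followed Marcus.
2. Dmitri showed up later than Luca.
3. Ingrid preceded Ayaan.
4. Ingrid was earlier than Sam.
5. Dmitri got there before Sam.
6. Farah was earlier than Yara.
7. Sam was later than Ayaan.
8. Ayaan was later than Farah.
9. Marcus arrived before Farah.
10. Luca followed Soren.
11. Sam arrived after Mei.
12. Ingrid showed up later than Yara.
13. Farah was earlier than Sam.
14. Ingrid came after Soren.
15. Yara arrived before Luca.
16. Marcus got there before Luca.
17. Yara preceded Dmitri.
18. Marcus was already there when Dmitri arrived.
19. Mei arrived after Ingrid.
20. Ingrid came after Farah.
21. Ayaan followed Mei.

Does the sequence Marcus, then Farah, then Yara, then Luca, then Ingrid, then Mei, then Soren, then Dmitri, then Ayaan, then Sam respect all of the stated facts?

no

The constraints require Soren before Luca, but in the proposed sequence Luca appears ahead of Soren. That one violation is enough.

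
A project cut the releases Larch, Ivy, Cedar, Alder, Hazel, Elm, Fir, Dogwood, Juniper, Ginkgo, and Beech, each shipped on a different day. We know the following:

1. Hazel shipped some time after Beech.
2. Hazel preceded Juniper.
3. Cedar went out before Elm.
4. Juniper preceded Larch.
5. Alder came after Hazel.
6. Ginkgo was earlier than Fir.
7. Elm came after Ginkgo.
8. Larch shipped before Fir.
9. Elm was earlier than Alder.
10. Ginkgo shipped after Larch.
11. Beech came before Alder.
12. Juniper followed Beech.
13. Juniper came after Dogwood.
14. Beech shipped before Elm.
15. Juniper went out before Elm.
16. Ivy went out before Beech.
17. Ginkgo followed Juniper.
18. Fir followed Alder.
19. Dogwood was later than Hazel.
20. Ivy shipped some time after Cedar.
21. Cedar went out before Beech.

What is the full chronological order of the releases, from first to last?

Cedar, Ivy, Beech, Hazel, Dogwood, Juniper, Larch, Ginkgo, Elm, Alder, Fir

The constraints fix every adjacent pair, so only one ordering works:
Cedar → Ivy → Beech → Hazel → Dogwood → Juniper → Larch → Ginkgo → Elm → Alder → Fir.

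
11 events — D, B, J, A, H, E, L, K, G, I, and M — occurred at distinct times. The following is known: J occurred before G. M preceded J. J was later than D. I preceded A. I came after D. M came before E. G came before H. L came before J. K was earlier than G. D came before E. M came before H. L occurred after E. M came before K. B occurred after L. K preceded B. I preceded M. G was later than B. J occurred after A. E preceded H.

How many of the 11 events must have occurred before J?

Directly stated before J: A, D, L, and M.
E reaches J via E → L → J.
I reaches J via I → A → J.
No chain forces B (or any of the others) ahead of J.
That's A, D, E, I, L, and M — 6 in all.

6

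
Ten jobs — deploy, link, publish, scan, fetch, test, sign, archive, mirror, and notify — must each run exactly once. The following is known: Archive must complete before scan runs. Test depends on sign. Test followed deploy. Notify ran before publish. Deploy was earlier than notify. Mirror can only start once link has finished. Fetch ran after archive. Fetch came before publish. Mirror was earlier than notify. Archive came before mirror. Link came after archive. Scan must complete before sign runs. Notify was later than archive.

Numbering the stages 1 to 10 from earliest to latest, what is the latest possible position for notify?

9

Notify must come before publish — 1 stage forced after it.
Everything else can be placed before notify in some valid order, so notify can sit as late as position 10 − 1 = 9.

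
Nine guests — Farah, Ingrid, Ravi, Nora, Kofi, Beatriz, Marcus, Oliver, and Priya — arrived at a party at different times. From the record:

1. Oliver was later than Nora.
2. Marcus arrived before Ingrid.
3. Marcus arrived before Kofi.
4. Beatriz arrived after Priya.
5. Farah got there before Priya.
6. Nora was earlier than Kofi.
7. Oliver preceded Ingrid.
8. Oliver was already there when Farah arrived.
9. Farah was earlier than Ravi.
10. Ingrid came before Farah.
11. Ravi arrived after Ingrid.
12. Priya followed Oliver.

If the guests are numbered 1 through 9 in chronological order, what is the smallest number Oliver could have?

Nora must come before Oliver — 1 forced predecessor.
Nothing else is forced ahead of Oliver, so their earliest slot is position 1 + 1 = 2.

2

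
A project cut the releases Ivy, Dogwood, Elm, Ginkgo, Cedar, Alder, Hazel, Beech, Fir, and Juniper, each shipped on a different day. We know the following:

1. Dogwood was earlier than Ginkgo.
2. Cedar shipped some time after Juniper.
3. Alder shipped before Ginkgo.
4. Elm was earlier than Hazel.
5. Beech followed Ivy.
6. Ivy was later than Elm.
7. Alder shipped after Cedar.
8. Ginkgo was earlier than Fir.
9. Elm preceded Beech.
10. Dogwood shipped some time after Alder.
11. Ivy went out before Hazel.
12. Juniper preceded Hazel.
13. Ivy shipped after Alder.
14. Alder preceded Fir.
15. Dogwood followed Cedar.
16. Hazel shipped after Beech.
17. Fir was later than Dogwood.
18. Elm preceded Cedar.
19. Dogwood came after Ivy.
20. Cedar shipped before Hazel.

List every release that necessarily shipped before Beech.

Alder, Cedar, Elm, Ivy, Juniper

Directly stated before Beech: Elm and Ivy.
Alder reaches Beech via Alder → Ivy → Beech.
Cedar reaches Beech via Cedar → Alder → Ivy → Beech.
Juniper reaches Beech via Juniper → Cedar → Alder → Ivy → Beech.
No chain forces Hazel (or any of the others) ahead of Beech.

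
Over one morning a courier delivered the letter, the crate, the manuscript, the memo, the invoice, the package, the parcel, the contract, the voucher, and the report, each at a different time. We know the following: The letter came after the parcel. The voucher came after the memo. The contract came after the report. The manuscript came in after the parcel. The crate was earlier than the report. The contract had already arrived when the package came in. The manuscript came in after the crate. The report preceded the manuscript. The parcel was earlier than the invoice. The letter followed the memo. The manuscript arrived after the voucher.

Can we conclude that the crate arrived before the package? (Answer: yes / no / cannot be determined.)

yes

Chain the constraints: the crate → the report → the contract → the package. Each link is directly stated, so the crate comes before the package.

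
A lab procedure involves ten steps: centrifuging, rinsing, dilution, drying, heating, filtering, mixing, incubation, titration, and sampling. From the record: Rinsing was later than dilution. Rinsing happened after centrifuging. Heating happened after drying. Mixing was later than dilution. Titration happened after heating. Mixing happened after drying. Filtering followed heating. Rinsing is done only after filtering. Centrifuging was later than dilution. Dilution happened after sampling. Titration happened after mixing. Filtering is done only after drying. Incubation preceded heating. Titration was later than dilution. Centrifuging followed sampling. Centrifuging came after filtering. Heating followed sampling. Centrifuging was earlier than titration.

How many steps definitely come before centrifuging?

6

Directly stated before centrifuging: dilution, filtering, and sampling.
Drying reaches centrifuging via drying → filtering → centrifuging.
Heating reaches centrifuging via heating → filtering → centrifuging.
Incubation reaches centrifuging via incubation → heating → filtering → centrifuging.
No chain forces titration (or any of the others) ahead of centrifuging.
That's dilution, drying, filtering, heating, incubation, and sampling — 6 in all.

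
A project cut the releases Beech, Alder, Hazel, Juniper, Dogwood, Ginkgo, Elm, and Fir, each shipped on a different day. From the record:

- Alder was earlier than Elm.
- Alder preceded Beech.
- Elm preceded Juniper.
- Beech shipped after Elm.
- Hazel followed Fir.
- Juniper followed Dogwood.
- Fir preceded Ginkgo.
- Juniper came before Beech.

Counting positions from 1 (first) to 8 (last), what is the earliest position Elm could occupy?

Alder must come before Elm — 1 forced predecessor.
Nothing else is forced ahead of Elm, so its earliest slot is position 1 + 1 = 2.

2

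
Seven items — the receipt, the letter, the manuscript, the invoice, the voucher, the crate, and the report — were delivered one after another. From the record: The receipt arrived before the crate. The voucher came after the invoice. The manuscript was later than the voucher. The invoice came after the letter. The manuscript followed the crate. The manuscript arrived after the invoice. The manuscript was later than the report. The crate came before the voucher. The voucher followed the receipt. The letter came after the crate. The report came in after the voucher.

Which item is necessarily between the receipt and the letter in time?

Tracing the constraints gives the receipt → the crate → the letter, so the crate sits after the receipt and before the letter.
No other item is forced both after the receipt and before the letter.

the crate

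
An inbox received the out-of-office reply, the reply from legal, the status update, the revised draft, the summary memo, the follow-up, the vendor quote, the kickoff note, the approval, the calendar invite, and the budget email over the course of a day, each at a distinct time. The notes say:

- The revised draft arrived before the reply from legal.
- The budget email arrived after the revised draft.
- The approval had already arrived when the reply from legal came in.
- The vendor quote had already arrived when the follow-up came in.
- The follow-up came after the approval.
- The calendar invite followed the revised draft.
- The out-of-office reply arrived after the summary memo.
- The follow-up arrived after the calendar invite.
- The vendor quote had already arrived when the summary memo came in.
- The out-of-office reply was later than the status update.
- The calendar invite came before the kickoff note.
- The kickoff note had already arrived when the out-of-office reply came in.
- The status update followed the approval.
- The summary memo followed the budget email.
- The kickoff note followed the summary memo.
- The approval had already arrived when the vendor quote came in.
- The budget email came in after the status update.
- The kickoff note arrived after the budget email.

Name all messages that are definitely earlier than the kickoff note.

the approval, the budget email, the calendar invite, the revised draft, the status update, the summary memo, the vendor quote

Directly stated before the kickoff note: the budget email, the calendar invite, and the summary memo.
The approval reaches the kickoff note via the approval → the vendor quote → the summary memo → the kickoff note.
The revised draft reaches the kickoff note via the revised draft → the budget email → the kickoff note.
The status update reaches the kickoff note via the status update → the budget email → the kickoff note.
Likewise the vendor quote reaches the kickoff note by chaining the stated constraints.
No chain forces the out-of-office reply (or any of the others) ahead of the kickoff note.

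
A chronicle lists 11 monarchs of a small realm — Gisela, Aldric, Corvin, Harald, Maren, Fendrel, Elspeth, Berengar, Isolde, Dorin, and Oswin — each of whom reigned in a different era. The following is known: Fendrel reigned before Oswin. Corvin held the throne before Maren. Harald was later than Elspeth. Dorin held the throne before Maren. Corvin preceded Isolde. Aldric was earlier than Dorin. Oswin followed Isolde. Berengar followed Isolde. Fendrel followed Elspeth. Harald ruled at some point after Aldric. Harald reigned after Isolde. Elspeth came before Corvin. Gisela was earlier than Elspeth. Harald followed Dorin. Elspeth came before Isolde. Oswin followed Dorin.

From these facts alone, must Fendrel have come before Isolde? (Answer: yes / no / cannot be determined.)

cannot be determined

No chain of stated constraints runs from Fendrel to Isolde, and none runs from Isolde to Fendrel either.
So the relative order of Fendrel and Isolde is not fixed by the given facts.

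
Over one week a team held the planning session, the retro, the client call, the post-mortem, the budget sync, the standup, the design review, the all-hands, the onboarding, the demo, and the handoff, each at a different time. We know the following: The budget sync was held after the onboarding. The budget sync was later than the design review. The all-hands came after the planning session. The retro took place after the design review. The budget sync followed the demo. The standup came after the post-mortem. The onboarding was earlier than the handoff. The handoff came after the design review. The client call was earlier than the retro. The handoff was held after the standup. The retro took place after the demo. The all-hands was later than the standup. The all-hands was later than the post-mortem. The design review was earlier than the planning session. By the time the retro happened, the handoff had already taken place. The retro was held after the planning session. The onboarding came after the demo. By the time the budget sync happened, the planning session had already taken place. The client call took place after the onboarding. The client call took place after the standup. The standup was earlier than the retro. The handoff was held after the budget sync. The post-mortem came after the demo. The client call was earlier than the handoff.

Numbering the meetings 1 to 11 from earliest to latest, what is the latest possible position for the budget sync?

The budget sync must come before the handoff and the retro — 2 meetings forced after it.
Everything else can be placed before the budget sync in some valid order, so the budget sync can sit as late as position 11 − 2 = 9.

9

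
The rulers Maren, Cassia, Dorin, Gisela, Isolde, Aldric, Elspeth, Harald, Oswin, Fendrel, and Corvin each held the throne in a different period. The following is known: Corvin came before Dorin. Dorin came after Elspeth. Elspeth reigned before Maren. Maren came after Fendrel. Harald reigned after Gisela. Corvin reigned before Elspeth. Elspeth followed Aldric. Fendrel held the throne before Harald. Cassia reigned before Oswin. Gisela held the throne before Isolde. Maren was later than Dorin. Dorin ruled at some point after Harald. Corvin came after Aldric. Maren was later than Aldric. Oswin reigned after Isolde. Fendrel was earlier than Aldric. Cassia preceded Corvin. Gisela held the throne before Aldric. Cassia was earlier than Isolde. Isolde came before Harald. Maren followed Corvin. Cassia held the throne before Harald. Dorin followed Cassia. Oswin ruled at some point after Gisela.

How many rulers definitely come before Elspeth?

5

Directly stated before Elspeth: Aldric and Corvin.
Cassia reaches Elspeth via Cassia → Corvin → Elspeth.
Fendrel reaches Elspeth via Fendrel → Aldric → Elspeth.
Gisela reaches Elspeth via Gisela → Aldric → Elspeth.
That's Aldric, Cassia, Corvin, Fendrel, and Gisela — 5 in all.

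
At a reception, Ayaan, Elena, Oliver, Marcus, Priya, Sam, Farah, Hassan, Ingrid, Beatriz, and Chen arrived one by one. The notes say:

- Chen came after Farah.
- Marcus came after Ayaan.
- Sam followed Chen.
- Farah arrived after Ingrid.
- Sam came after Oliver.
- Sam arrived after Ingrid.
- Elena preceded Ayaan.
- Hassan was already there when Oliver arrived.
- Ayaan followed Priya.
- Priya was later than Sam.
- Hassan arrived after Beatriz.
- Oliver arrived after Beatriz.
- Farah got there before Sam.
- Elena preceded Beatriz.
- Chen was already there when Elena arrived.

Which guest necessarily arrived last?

Marcus

Every other guest has a chain of constraints placing them before Marcus, so Marcus is last.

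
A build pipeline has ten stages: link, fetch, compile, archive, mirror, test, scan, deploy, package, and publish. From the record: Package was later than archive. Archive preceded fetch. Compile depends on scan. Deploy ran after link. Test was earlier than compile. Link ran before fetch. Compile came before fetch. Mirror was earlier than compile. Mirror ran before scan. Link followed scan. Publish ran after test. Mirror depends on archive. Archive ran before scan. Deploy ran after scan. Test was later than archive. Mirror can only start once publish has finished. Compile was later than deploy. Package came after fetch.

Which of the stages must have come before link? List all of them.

archive, mirror, publish, scan, test

Directly stated before link: scan.
Archive reaches link via archive → scan → link.
Mirror reaches link via mirror → scan → link.
Publish reaches link via publish → mirror → scan → link.
Likewise test reaches link by chaining the stated constraints.
No chain forces compile (or any of the others) ahead of link.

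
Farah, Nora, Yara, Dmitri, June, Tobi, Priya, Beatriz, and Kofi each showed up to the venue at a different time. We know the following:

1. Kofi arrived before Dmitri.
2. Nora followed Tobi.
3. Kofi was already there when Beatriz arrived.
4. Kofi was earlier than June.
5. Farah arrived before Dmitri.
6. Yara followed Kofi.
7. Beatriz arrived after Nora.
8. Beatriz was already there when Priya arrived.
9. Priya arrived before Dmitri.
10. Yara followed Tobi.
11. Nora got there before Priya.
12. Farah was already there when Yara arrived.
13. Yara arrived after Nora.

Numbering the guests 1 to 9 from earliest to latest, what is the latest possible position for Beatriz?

7

Beatriz must come before Dmitri and Priya — 2 guests forced after them.
Everything else can be placed before Beatriz in some valid order, so Beatriz can sit as late as position 9 − 2 = 7.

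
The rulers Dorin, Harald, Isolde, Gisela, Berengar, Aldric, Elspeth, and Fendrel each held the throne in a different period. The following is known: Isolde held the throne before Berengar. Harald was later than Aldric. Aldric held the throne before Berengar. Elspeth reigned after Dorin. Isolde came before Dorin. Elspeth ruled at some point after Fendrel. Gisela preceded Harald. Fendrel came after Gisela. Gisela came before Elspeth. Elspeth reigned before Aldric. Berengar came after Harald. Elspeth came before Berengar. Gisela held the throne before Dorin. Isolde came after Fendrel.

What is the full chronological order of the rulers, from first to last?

Gisela, Fendrel, Isolde, Dorin, Elspeth, Aldric, Harald, Berengar

The constraints fix every adjacent pair, so only one ordering works:
Gisela → Fendrel → Isolde → Dorin → Elspeth → Aldric → Harald → Berengar.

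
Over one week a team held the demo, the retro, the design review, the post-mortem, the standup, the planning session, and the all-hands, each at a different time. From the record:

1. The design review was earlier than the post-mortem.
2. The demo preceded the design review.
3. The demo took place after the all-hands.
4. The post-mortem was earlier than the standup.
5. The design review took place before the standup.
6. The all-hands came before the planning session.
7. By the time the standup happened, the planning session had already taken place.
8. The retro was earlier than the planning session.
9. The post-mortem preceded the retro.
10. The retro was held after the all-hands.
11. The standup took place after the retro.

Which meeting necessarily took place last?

the standup

Every other meeting has a chain of constraints placing it before the standup, so the standup is last.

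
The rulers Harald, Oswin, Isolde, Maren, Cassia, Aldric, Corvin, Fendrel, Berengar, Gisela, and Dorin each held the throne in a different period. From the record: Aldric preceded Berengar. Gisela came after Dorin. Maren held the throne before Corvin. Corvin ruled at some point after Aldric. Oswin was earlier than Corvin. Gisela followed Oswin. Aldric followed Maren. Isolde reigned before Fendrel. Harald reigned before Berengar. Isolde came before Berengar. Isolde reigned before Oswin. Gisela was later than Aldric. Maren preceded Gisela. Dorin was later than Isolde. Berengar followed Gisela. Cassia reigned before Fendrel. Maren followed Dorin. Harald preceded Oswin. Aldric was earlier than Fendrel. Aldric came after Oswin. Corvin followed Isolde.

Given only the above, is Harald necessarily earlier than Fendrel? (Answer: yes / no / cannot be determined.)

yes

Chain the constraints: Harald → Oswin → Aldric → Fendrel. Each link is directly stated, so Harald comes before Fendrel.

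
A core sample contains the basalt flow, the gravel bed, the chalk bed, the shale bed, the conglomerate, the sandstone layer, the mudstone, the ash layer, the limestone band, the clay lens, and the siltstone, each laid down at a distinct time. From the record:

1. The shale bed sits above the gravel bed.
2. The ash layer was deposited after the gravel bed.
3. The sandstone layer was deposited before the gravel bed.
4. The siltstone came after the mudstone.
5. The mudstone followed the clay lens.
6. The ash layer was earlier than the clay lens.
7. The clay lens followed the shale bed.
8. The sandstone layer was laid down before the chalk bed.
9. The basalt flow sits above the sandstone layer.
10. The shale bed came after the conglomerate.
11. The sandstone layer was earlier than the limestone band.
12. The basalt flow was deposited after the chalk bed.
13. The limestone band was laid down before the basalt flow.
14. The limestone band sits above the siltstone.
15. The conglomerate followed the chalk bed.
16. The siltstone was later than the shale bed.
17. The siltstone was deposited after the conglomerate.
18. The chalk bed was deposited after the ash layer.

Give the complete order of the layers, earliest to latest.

the sandstone layer, the gravel bed, the ash layer, the chalk bed, the conglomerate, the shale bed, the clay lens, the mudstone, the siltstone, the limestone band, the basalt flow

The constraints fix every adjacent pair, so only one ordering works:
the sandstone layer → the gravel bed → the ash layer → the chalk bed → the conglomerate → the shale bed → the clay lens → the mudstone → the siltstone → the limestone band → the basalt flow.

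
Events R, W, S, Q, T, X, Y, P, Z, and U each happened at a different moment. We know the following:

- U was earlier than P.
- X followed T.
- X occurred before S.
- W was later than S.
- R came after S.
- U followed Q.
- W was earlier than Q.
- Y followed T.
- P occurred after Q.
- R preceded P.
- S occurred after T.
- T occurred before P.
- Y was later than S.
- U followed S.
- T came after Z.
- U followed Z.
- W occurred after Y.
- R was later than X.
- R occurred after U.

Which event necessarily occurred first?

Z has a chain of constraints placing it before every other event, so Z must be first.

Z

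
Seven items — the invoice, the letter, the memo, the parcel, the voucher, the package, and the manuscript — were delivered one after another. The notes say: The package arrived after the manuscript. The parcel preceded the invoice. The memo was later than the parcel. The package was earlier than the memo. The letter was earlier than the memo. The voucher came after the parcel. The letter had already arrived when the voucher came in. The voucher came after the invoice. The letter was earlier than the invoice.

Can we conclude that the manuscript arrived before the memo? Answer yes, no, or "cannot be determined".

yes

Chain the constraints: the manuscript → the package → the memo. Each link is directly stated, so the manuscript comes before the memo.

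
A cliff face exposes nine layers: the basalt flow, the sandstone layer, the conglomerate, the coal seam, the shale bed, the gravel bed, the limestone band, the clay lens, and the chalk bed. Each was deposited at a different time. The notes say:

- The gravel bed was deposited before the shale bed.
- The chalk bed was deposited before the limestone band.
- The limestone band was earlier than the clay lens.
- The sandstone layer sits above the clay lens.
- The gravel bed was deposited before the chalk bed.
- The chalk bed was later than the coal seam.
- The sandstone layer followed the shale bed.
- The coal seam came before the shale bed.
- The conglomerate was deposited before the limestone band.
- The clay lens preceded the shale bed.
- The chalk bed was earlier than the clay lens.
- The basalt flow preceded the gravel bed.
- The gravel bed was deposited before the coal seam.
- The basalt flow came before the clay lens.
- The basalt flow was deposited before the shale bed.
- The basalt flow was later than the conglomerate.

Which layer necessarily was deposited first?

the conglomerate

The conglomerate has a chain of constraints placing it before every other layer, so the conglomerate must be first.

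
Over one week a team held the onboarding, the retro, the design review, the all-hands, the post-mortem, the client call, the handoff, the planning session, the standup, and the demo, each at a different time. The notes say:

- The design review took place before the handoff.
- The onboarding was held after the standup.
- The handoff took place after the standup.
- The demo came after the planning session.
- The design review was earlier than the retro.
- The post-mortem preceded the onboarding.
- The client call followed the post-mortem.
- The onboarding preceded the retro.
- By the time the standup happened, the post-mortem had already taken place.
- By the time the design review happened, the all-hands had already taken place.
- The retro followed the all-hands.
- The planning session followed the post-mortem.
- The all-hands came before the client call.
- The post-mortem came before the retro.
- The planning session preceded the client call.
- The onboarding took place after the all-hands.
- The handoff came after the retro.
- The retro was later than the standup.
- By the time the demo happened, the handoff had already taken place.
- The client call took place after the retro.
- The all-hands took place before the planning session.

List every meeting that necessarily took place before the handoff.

Directly stated before the handoff: the design review, the retro, and the standup.
The all-hands reaches the handoff via the all-hands → the retro → the handoff.
The onboarding reaches the handoff via the onboarding → the retro → the handoff.
The post-mortem reaches the handoff via the post-mortem → the retro → the handoff.

the all-hands, the design review, the onboarding, the post-mortem, the retro, the standup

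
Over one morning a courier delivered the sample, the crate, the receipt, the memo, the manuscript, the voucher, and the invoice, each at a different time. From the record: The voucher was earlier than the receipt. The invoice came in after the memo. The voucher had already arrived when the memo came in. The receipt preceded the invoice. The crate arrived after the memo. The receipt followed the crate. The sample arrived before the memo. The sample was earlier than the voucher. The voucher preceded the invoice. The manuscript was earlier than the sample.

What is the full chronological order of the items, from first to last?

The constraints fix every adjacent pair, so only one ordering works:
the manuscript → the sample → the voucher → the memo → the crate → the receipt → the invoice.

the manuscript, the sample, the voucher, the memo, the crate, the receipt, the invoice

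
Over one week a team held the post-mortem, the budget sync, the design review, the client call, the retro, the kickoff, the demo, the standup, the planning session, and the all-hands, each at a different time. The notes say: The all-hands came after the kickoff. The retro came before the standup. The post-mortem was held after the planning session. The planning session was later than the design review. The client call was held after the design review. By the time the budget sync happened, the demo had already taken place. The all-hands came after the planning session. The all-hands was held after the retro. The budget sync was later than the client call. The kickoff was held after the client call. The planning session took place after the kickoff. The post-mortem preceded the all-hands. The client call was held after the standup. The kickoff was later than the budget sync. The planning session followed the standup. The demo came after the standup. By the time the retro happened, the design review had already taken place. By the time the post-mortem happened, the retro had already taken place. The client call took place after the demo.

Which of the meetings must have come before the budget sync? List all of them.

the client call, the demo, the design review, the retro, the standup

Directly stated before the budget sync: the client call and the demo.
The design review reaches the budget sync via the design review → the client call → the budget sync.
The retro reaches the budget sync via the retro → the standup → the demo → the budget sync.
The standup reaches the budget sync via the standup → the demo → the budget sync.
No chain forces the kickoff (or any of the others) ahead of the budget sync.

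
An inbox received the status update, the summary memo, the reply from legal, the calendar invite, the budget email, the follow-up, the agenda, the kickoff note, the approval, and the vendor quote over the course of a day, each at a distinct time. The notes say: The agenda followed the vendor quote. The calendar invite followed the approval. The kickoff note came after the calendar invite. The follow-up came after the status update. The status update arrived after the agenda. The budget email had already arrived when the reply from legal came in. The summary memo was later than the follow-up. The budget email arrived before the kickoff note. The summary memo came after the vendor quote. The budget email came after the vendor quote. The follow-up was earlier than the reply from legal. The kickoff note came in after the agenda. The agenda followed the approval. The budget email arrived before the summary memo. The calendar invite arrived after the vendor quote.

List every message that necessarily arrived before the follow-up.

the agenda, the approval, the status update, the vendor quote

Directly stated before the follow-up: the status update.
The agenda reaches the follow-up via the agenda → the status update → the follow-up.
The approval reaches the follow-up via the approval → the agenda → the status update → the follow-up.
The vendor quote reaches the follow-up via the vendor quote → the agenda → the status update → the follow-up.
No chain forces the budget email (or any of the others) ahead of the follow-up.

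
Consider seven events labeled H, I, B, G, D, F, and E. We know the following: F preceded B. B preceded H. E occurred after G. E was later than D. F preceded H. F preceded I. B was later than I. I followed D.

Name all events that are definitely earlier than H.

B, D, F, I

Directly stated before H: B and F.
D reaches H via D → I → B → H.
I reaches H via I → B → H.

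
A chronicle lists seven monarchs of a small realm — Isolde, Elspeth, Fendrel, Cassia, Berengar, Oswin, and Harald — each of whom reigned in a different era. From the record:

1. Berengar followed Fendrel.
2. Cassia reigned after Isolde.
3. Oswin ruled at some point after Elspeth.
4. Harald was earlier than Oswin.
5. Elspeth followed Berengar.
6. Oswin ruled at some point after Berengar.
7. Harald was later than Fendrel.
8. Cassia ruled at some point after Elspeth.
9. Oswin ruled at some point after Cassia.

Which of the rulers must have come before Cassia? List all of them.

Berengar, Elspeth, Fendrel, Isolde

Directly stated before Cassia: Elspeth and Isolde.
Berengar reaches Cassia via Berengar → Elspeth → Cassia.
Fendrel reaches Cassia via Fendrel → Berengar → Elspeth → Cassia.
No chain forces Oswin (or any of the others) ahead of Cassia.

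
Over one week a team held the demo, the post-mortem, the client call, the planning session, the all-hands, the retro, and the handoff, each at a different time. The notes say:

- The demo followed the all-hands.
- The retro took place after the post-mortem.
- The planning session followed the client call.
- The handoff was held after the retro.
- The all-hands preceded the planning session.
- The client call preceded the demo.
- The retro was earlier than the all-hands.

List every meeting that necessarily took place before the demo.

Directly stated before the demo: the all-hands and the client call.
The post-mortem reaches the demo via the post-mortem → the retro → the all-hands → the demo.
The retro reaches the demo via the retro → the all-hands → the demo.

the all-hands, the client call, the post-mortem, the retro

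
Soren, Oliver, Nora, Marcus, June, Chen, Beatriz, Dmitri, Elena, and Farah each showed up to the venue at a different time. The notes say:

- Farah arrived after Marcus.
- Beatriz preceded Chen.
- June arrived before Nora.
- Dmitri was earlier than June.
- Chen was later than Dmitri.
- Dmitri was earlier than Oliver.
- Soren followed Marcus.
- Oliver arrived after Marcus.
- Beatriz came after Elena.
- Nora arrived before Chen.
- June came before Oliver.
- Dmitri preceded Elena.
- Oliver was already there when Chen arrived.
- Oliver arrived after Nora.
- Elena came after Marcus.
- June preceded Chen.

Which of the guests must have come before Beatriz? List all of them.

Dmitri, Elena, Marcus

Directly stated before Beatriz: Elena.
Dmitri reaches Beatriz via Dmitri → Elena → Beatriz.
Marcus reaches Beatriz via Marcus → Elena → Beatriz.
No chain forces June (or any of the others) ahead of Beatriz.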